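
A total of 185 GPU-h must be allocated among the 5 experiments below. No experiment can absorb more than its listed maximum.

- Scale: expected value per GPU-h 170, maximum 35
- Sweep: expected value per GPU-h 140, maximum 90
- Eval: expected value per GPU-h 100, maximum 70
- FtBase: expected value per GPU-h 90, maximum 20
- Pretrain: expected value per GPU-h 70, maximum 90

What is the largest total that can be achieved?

24550

Order the experiments by expected value per GPU-h: Scale 170 > Sweep 140 > Eval 100 > FtBase 90 > Pretrain 70.
Scale takes 35 to reach its cap of 35 — 150 left.
Sweep: +90 to 90 (cap) — 60 left.
Eval: +60 (room for 70) → 60. Pool exhausted.
Total = 170×35 + 140×90 + 100×60 = 24550.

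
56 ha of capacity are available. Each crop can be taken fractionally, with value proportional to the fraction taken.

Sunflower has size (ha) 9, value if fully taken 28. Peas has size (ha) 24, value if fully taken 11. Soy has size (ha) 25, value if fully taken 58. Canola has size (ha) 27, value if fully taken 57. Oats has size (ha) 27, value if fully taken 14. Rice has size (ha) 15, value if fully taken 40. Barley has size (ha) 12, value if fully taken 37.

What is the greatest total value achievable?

151.4

Best value per unit of size first: Sunflower 28/9≈3.11, Barley 37/12≈3.08, Rice 40/15≈2.67, Soy 58/25≈2.32, Canola 57/27≈2.11, Oats 14/27≈0.519, Peas 11/24≈0.458.
Take all of Sunflower (9 ha, value 28) → 47 ha left.
Take all of Barley (12 ha, value 37) → 35 ha left.
Take all of Rice (15 ha, value 40) → 20 ha left.
Only 20 ha remain; take 20/25 of Soy for value 58×20/25 = 46.4.
Total value = 151.4.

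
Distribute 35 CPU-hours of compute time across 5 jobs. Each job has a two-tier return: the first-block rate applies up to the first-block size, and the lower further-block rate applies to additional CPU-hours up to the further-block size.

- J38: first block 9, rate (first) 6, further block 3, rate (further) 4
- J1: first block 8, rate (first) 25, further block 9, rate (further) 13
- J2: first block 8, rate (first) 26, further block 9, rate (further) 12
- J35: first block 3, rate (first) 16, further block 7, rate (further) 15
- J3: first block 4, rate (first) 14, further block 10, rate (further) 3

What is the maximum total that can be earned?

Rank every tier by rate: J2/first 26 > J1/first 25 > J35/first 16 > J35/second 15 > J3/first 14 > J1/second 13 > J2/second 12 > J38/first 6 > J38/second 4 > J3/second 3.
J2/first (26): +8 ; 27 left.
J1 first at 25: fill all 8 ; 19 left.
J35/first (16): +3 ; 16 left.
Fill J35 second block (7 at 15) ; 9 left.
J3 first at 14: fill all 4 ; 5 left.
J1/second: +5 of 9 at 13; pool empty.
Total = 26×8 + 25×8 + 16×3 + 15×7 + 14×4 + 13×5 = 682.

682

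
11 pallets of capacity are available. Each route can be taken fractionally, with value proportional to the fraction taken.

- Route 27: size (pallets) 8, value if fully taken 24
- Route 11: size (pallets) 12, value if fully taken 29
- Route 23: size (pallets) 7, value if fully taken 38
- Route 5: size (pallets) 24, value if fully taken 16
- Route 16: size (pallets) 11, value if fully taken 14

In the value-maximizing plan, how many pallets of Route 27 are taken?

4

Best value per unit of size first: Route 23 38/7≈5.43, Route 27 24/8≈3, Route 11 29/12≈2.42, Route 16 14/11≈1.27, Route 5 16/24≈0.667.
Route 23: take in full, 7 pallets for value 38 → 4 left.
Only 4 pallets remain; take 4/8 of Route 27 for value 24×4/8 = 12.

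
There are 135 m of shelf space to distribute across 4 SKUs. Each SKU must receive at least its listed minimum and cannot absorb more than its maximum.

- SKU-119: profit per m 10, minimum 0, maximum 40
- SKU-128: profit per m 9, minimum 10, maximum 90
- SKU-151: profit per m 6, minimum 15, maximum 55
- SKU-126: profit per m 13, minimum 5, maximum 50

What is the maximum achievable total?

1410

Meeting every minimum uses 0+10+15+5 = 30 m, leaving 105.
Rank by profit per m: SKU-126 13 > SKU-119 10 > SKU-128 9 > SKU-151 6.
Give SKU-126 45 more to hit its cap of 50 → 60 left.
SKU-119: +40 to 40 (cap) → 20 left.
SKU-128 has room for 80 more but only 20 remain, so it gets 30.
Total = 10×40 + 9×30 + 6×15 + 13×50 = 1410.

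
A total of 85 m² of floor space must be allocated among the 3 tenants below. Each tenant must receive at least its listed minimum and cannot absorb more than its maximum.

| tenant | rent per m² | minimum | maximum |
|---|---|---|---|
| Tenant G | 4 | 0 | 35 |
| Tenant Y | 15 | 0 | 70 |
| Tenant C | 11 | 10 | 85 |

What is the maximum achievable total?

1215

Meeting every minimum uses 0+0+10 = 10 m², leaving 75.
Highest rent per m² first: Tenant Y 15 > Tenant C 11 > Tenant G 4.
Give Tenant Y 70 more to hit its cap of 70 — 5 left.
Only 5 left; Tenant C takes them to reach 15.
Total = 15×70 + 11×15 = 1215.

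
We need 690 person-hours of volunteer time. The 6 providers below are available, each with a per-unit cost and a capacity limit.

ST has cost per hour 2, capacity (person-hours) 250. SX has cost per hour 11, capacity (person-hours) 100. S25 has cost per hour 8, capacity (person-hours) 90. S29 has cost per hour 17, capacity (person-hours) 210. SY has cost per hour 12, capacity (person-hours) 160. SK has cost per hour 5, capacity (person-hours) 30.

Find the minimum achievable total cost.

5410

Cheapest first:
Take 250 from ST at 2 → need 440 more.
SK (5): use full 30 → 410 person-hours to go.
S25 (8): use full 90 → 320 person-hours to go.
SX at 11: take all 100 person-hours → 220 still needed.
Take 160 from SY at 12 → need 60 more.
S29 at 17: take 60 of its 210 → requirement met.
Cost = 250×2 + 30×5 + 90×8 + 100×11 + 160×12 + 60×17 = 5410.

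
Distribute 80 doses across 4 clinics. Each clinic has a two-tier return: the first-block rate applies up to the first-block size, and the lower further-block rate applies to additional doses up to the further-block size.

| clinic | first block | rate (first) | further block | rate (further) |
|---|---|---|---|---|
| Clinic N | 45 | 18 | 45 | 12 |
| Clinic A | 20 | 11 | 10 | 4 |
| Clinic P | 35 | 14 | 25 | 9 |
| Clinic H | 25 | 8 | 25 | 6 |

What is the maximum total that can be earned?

1300

Rank every tier by rate: Clinic N/first 18 > Clinic P/first 14 > Clinic N/second 12 > Clinic A/first 11 > Clinic P/second 9 > Clinic H/first 8 > Clinic H/second 6 > Clinic A/second 4.
Clinic N/first (18): +45 ; 35 left.
Fill Clinic P first block (35 at 14) ; 0 left.
Total = 18×45 + 14×35 = 1300.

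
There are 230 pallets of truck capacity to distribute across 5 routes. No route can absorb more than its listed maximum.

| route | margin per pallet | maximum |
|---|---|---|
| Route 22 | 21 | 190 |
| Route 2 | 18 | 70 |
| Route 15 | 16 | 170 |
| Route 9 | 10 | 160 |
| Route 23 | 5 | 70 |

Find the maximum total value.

Rank by margin per pallet: Route 22 21 > Route 2 18 > Route 15 16 > Route 9 10 > Route 23 5.
Give Route 22 190 to hit its cap of 190 — 40 left.
Only 40 left; Route 2 takes them to reach 40.
Total = 21×190 + 18×40 = 4710.

4710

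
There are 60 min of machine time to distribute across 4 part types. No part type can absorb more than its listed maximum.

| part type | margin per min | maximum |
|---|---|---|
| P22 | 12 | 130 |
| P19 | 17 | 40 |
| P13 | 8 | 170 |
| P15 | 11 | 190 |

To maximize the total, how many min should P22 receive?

Rank by margin per min: P19 17 > P22 12 > P15 11 > P13 8.
P19: +40 to 40 (cap) — 20 left.
Only 20 left; P22 takes them to reach 20.

20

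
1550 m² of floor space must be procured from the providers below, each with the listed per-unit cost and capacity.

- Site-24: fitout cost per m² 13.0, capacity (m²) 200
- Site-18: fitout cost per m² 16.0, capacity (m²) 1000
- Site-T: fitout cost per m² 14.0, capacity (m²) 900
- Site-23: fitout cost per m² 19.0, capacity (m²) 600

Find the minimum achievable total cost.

22400

Cheapest first:
Take 200 from Site-24 at 13.0 → need 1350 more.
Site-T at 14.0: take all 900 m² → 450 still needed.
Site-18 at 16.0: take 450 of its 1000 → requirement met.
Site-23: unused.
Cost = 200×13.0 + 900×14.0 + 450×16.0 = 22400.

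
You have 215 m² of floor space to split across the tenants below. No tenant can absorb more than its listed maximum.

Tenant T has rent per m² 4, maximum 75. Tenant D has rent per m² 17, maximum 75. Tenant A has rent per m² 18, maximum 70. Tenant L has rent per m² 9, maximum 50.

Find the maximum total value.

3065

Order the tenants by rent per m²: Tenant A 18 > Tenant D 17 > Tenant L 9 > Tenant T 4.
Tenant A takes 70 to reach its cap of 70 — 145 left.
Tenant D: +75 to 75 (cap) — 70 left.
Tenant L takes 50 to reach its cap of 50 — 20 left.
Tenant T: +20 (room for 75) → 20. Pool exhausted.
Total = 4×20 + 17×75 + 18×70 + 9×50 = 3065.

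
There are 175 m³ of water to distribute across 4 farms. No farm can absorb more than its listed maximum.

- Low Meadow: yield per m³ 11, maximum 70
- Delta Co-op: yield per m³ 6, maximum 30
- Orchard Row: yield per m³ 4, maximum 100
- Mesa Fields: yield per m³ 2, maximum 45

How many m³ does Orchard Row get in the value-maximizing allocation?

75

Order the farms by yield per m³: Low Meadow 11 > Delta Co-op 6 > Orchard Row 4 > Mesa Fields 2.
Give Low Meadow 70 to hit its cap of 70 — 105 left.
Delta Co-op: +30 to 30 (cap) — 75 left.
Orchard Row: +75 (room for 100) → 75. Pool exhausted.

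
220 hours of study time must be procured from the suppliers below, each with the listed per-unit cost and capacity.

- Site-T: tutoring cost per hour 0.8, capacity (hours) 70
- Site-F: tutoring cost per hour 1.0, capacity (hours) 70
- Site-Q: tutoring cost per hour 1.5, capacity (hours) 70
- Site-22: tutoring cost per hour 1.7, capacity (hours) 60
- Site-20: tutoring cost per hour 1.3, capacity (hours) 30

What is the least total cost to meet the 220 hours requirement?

240

Use suppliers in increasing cost order.
Site-T at 0.8: take all 70 hours → 150 still needed.
Site-F at 1.0: take all 70 hours → 80 still needed.
Take 30 from Site-20 at 1.3 → need 50 more.
Take 50 from Site-Q at 1.5 to finish.
Site-22: unused.
Cost = 70×0.8 + 70×1.0 + 30×1.3 + 50×1.5 = 240.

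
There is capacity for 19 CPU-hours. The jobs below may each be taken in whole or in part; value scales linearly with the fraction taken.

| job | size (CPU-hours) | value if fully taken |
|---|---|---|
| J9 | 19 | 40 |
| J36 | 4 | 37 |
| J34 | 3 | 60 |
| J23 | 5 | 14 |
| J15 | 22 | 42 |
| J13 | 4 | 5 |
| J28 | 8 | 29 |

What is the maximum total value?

137.2

Sort by value density: J34 60/3≈20, J36 37/4≈9.25, J28 29/8≈3.62, J23 14/5≈2.8, J9 40/19≈2.11, J15 42/22≈1.91, J13 5/4≈1.25.
All 3 CPU-hours of J34 fit (value 60) ; 16 remain.
Take all of J36 (4 CPU-hours, value 37) ; 12 CPU-hours left.
All 8 CPU-hours of J28 fit (value 29) ; 4 remain.
Only 4 CPU-hours remain; take 4/5 of J23 for value 14×4/5 = 11.2.
Total value = 137.2.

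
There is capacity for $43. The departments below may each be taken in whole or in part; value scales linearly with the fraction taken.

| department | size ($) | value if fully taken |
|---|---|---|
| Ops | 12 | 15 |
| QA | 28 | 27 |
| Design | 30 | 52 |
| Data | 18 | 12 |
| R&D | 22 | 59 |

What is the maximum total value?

95.4

Sort by value density: R&D 59/22≈2.68, Design 52/30≈1.73, Ops 15/12≈1.25, QA 27/28≈0.964, Data 12/18≈0.667.
R&D: take in full, 22 $ for value 59 ; 21 left.
Only 21 $ remain; take 21/30 of Design for value 52×21/30 = 36.4.
Total value = 95.4.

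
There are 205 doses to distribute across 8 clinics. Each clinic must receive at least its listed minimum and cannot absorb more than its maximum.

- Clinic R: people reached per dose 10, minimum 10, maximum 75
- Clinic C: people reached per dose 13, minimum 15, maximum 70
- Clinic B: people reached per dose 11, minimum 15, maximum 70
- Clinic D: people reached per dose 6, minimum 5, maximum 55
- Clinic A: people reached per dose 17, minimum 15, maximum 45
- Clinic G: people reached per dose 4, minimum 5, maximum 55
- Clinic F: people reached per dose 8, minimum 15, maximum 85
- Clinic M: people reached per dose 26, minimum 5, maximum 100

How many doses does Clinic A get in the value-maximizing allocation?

40

Meeting every minimum uses 10+15+15+5+15+5+15+5 = 85 doses, leaving 120.
Order the clinics by people reached per dose: Clinic M 26 > Clinic A 17 > Clinic C 13 > Clinic B 11 > Clinic R 10 > Clinic F 8 > Clinic D 6 > Clinic G 4.
Clinic M takes 95 more to reach its cap of 100 — 25 left.
Clinic A: +25 (room for 30) → 40. Pool exhausted.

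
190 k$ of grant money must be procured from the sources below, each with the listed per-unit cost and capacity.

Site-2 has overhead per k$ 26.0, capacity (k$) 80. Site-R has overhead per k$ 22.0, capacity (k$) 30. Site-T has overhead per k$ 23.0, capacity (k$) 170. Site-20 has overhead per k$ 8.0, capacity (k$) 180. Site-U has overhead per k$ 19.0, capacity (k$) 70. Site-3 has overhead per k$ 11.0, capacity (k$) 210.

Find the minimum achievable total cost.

1550

Use sources in increasing cost order.
Site-20 at 8.0: take all 180 k$ ; 10 still needed.
Site-3 at 11.0: take 10 of its 210 ; requirement met.
Site-U, Site-R, Site-T, Site-2: unused.
Cost = 180×8.0 + 10×11.0 = 1550.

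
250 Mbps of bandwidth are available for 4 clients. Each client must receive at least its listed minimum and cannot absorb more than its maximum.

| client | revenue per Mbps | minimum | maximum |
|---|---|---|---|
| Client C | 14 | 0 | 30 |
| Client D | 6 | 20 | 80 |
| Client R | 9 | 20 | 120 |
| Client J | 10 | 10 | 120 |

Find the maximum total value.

Meeting every minimum uses 0+20+20+10 = 50 Mbps, leaving 200.
Rank by revenue per Mbps: Client C 14 > Client J 10 > Client R 9 > Client D 6.
Client C takes 30 more to reach its cap of 30 ; 170 left.
Client J: +110 to 120 (cap) ; 60 left.
Client R has room for 100 more but only 60 remain, so it gets 80.
Total = 14×30 + 6×20 + 9×80 + 10×120 = 2460.

2460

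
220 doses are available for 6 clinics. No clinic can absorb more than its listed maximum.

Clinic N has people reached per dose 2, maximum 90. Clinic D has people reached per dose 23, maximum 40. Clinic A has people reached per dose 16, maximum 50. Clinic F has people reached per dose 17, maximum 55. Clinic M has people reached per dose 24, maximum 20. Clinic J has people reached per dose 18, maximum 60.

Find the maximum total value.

4135

Order the clinics by people reached per dose: Clinic M 24 > Clinic D 23 > Clinic J 18 > Clinic F 17 > Clinic A 16 > Clinic N 2.
Clinic M: +20 to 20 (cap) — 200 left.
Clinic D takes 40 to reach its cap of 40 — 160 left.
Clinic J takes 60 to reach its cap of 60 — 100 left.
Give Clinic F 55 to hit its cap of 55 — 45 left.
Clinic A: +45 (room for 50) → 45. Pool exhausted.
Total = 23×40 + 16×45 + 17×55 + 24×20 + 18×60 = 4135.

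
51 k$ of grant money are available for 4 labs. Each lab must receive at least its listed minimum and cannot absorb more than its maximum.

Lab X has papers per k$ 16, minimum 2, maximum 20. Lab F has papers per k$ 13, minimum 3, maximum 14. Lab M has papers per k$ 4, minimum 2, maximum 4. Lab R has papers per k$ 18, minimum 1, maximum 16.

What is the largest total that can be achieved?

Meeting every minimum uses 2+3+2+1 = 8 k$, leaving 43.
Rank by papers per k$: Lab R 18 > Lab X 16 > Lab F 13 > Lab M 4.
Lab R takes 15 more to reach its cap of 16 ; 28 left.
Lab X takes 18 more to reach its cap of 20 ; 10 left.
Lab F has room for 11 more but only 10 remain, so it gets 13.
Total = 16×20 + 13×13 + 4×2 + 18×16 = 785.

785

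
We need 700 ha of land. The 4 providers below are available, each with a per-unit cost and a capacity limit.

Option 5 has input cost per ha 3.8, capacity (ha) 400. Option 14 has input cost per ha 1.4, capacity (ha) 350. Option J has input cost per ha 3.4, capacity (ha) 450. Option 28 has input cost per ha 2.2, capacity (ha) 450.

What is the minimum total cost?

1260

Use providers in increasing cost order.
Option 14 at 1.4: take all 350 ha ; 350 still needed.
Option 28 at 2.2: take 350 of its 450 ; requirement met.
Option J, Option 5: unused.
Cost = 350×1.4 + 350×2.2 = 1260.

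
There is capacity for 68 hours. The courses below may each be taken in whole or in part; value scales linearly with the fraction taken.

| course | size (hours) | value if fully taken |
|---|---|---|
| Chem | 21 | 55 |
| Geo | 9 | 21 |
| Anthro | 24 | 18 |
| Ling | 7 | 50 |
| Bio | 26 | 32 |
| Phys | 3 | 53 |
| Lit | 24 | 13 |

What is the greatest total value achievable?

212.5

Rank by value-to-size ratio: Phys 53/3≈17.7, Ling 50/7≈7.14, Chem 55/21≈2.62, Geo 21/9≈2.33, Bio 32/26≈1.23, Anthro 18/24≈0.75, Lit 13/24≈0.542.
Take all of Phys (3 hours, value 53) → 65 hours left.
All 7 hours of Ling fit (value 50) → 58 remain.
Chem: take in full, 21 hours for value 55 → 37 left.
All 9 hours of Geo fit (value 21) → 28 remain.
Bio: take in full, 26 hours for value 32 → 2 left.
Fill the last 2 hours with part of Anthro: 2/24 of it earns 1.5.
Total value = 212.5.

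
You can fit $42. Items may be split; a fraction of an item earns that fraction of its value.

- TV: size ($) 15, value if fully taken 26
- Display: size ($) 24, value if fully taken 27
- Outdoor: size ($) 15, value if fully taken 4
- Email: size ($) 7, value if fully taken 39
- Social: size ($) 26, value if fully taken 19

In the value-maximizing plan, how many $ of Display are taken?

Rank by value-to-size ratio: Email 39/7≈5.57, TV 26/15≈1.73, Display 27/24≈1.12, Social 19/26≈0.731, Outdoor 4/15≈0.267.
Take all of Email (7 $, value 39) ; 35 $ left.
All 15 $ of TV fit (value 26) ; 20 remain.
Fill the last 20 $ with part of Display: 20/24 of it earns 22.5.

20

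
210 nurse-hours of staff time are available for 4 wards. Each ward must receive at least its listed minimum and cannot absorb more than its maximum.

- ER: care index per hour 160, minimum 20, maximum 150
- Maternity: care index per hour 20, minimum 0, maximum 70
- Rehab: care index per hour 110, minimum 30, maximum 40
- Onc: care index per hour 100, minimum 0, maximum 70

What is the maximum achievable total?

30400

Meeting every minimum uses 20+0+30+0 = 50 nurse-hours, leaving 160.
Rank by care index per hour: ER 160 > Rehab 110 > Onc 100 > Maternity 20.
Give ER 130 more to hit its cap of 150 — 30 left.
Rehab: +10 to 40 (cap) — 20 left.
Onc has room for 70 more but only 20 remain, so it gets 20.
Total = 160×150 + 110×40 + 100×20 = 30400.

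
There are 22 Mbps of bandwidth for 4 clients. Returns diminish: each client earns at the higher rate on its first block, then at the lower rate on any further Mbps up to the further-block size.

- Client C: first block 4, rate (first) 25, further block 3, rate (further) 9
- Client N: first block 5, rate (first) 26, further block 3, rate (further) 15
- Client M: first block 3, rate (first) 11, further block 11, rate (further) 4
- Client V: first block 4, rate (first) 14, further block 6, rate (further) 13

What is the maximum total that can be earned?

Rank every tier by rate: Client N/T1 26 > Client C/T1 25 > Client N/T2 15 > Client V/T1 14 > Client V/T2 13 > Client M/T1 11 > Client C/T2 9 > Client M/T2 4.
Client N/T1 (26): +5 → 17 left.
Client C T1 at 25: fill all 4 → 13 left.
Fill Client N T2 block (3 at 15) → 10 left.
Client V T1 at 14: fill all 4 → 6 left.
Client V T2 at 13: fill all 6 → 0 left.
Total = 26×5 + 25×4 + 15×3 + 14×4 + 13×6 = 409.

409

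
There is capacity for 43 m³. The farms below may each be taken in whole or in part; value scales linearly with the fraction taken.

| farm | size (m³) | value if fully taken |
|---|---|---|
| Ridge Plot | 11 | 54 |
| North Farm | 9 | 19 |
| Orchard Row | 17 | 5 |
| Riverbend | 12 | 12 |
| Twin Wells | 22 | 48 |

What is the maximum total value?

Best value per unit of size first: Ridge Plot 54/11≈4.91, Twin Wells 48/22≈2.18, North Farm 19/9≈2.11, Riverbend 12/12≈1, Orchard Row 5/17≈0.294.
Ridge Plot: take in full, 11 m³ for value 54 → 32 left.
Take all of Twin Wells (22 m³, value 48) → 10 m³ left.
Take all of North Farm (9 m³, value 19) → 1 m³ left.
1 m³ left: a 1/12 share of Riverbend gives 12×1/12 = 1.
Total value = 122.

122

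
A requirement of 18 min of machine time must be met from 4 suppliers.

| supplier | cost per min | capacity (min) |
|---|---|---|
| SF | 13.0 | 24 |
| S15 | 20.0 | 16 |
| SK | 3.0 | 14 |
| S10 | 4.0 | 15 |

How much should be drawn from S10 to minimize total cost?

Fill from the cheapest supplier first.
SK at 3.0: take all 14 min → 4 still needed.
Take 4 from S10 at 4.0 to finish.
SF, S15: unused.

4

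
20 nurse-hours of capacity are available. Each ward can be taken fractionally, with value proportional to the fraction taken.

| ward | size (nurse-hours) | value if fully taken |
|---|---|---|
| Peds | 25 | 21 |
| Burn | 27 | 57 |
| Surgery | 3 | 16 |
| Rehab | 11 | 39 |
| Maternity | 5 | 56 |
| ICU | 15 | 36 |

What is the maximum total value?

113.4

Rank by value-to-size ratio: Maternity 56/5≈11.2, Surgery 16/3≈5.33, Rehab 39/11≈3.55, ICU 36/15≈2.4, Burn 57/27≈2.11, Peds 21/25≈0.84.
All 5 nurse-hours of Maternity fit (value 56) → 15 remain.
All 3 nurse-hours of Surgery fit (value 16) → 12 remain.
Take all of Rehab (11 nurse-hours, value 39) → 1 nurse-hours left.
Fill the last 1 nurse-hours with part of ICU: 1/15 of it earns 2.4.
Total value = 113.4.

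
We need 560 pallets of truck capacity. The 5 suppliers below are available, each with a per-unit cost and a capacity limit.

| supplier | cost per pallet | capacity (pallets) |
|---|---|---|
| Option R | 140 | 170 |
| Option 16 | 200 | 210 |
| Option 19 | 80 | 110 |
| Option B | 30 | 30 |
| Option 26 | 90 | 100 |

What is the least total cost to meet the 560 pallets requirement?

72500

Cheapest first:
Take 30 from Option B at 30 ; need 530 more.
Option 19 at 80: take all 110 pallets ; 420 still needed.
Option 26 at 90: take all 100 pallets ; 320 still needed.
Take 170 from Option R at 140 ; need 150 more.
Option 16 at 200: take 150 of its 210 ; requirement met.
Cost = 30×30 + 110×80 + 100×90 + 170×140 + 150×200 = 72500.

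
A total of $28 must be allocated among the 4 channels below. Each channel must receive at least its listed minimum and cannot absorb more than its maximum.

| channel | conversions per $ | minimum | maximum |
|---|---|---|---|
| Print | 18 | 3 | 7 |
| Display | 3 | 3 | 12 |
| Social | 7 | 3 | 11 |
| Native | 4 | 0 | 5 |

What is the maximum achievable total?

238

Meeting every minimum uses 3+3+3+0 = 9 $, leaving 19.
Rank by conversions per $: Print 18 > Social 7 > Native 4 > Display 3.
Print: +4 to 7 (cap) → 15 left.
Give Social 8 more to hit its cap of 11 → 7 left.
Native takes 5 more to reach its cap of 5 → 2 left.
Only 2 left; Display takes them to reach 5.
Total = 18×7 + 3×5 + 7×11 + 4×5 = 238.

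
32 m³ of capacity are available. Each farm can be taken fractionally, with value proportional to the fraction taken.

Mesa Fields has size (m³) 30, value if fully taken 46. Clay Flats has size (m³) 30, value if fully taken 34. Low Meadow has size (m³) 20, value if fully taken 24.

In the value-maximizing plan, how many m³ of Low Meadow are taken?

2

Best value per unit of size first: Mesa Fields 46/30≈1.53, Low Meadow 24/20≈1.2, Clay Flats 34/30≈1.13.
Take all of Mesa Fields (30 m³, value 46) → 2 m³ left.
2 m³ left: a 2/20 share of Low Meadow gives 24×2/20 = 2.4.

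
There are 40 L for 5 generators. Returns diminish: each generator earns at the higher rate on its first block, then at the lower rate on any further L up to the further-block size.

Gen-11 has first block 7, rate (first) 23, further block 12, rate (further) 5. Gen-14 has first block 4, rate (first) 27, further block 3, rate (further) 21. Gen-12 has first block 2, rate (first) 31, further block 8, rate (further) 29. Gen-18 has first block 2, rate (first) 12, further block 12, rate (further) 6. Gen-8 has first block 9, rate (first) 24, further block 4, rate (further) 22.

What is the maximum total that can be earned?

Order all 10 blocks by rate: Gen-12/T1 31 > Gen-12/T2 29 > Gen-14/T1 27 > Gen-8/T1 24 > Gen-11/T1 23 > Gen-8/T2 22 > Gen-14/T2 21 > Gen-18/T1 12 > Gen-18/T2 6 > Gen-11/T2 5.
Gen-12 T1 at 31: fill all 2 — 38 left.
Fill Gen-12 T2 block (8 at 29) — 30 left.
Gen-14 T1 at 27: fill all 4 — 26 left.
Gen-8/T1 (24): +9 — 17 left.
Gen-11 T1 at 23: fill all 7 — 10 left.
Fill Gen-8 T2 block (4 at 22) — 6 left.
Fill Gen-14 T2 block (3 at 21) — 3 left.
Gen-18/T1 (12): +2 — 1 left.
Gen-18/T2: +1 of 12 at 6; pool empty.
Total = 31×2 + 29×8 + 27×4 + 24×9 + 23×7 + 22×4 + 21×3 + 12×2 + 6×1 = 960.

960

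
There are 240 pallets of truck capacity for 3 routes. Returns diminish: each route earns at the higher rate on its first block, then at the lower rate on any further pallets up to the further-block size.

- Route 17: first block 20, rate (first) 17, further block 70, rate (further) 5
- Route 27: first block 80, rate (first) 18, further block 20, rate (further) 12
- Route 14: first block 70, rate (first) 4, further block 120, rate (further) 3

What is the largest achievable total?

Order all 6 blocks by rate: Route 27/first 18 > Route 17/first 17 > Route 27/second 12 > Route 17/second 5 > Route 14/first 4 > Route 14/second 3.
Route 27 first at 18: fill all 80 — 160 left.
Route 17/first (17): +20 — 140 left.
Fill Route 27 second block (20 at 12) — 120 left.
Fill Route 17 second block (70 at 5) — 50 left.
Route 14 first at 4: only 50 left, fill 50.
Total = 18×80 + 17×20 + 12×20 + 5×70 + 4×50 = 2570.

2570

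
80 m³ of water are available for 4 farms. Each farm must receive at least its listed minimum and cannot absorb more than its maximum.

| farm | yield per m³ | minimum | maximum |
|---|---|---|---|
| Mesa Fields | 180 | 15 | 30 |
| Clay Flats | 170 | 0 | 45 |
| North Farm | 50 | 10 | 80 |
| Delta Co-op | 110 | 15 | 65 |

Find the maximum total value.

Meeting every minimum uses 15+0+10+15 = 40 m³, leaving 40.
Order the farms by yield per m³: Mesa Fields 180 > Clay Flats 170 > Delta Co-op 110 > North Farm 50.
Mesa Fields takes 15 more to reach its cap of 30 ; 25 left.
Only 25 left; Clay Flats takes them to reach 25.
Total = 180×30 + 170×25 + 50×10 + 110×15 = 11800.

11800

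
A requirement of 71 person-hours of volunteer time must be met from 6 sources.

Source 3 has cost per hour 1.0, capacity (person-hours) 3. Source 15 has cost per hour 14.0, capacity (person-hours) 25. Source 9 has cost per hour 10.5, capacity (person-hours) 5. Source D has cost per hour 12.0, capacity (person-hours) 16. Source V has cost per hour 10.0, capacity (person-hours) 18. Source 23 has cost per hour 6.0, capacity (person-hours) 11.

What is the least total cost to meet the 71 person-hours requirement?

Cheapest first:
Source 3 at 1.0: take all 3 person-hours — 68 still needed.
Take 11 from Source 23 at 6.0 — need 57 more.
Source V (10.0): use full 18 — 39 person-hours to go.
Take 5 from Source 9 at 10.5 — need 34 more.
Source D (12.0): use full 16 — 18 person-hours to go.
Source 15 at 14.0: take 18 of its 25 — requirement met.
Cost = 3×1.0 + 11×6.0 + 18×10.0 + 5×10.5 + 16×12.0 + 18×14.0 = 745.5.

745.5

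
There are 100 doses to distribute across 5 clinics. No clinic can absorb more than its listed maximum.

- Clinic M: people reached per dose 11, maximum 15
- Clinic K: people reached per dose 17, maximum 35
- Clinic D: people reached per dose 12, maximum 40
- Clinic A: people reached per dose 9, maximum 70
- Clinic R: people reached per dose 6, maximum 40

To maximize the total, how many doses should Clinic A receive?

Rank by people reached per dose: Clinic K 17 > Clinic D 12 > Clinic M 11 > Clinic A 9 > Clinic R 6.
Clinic K: +35 to 35 (cap) — 65 left.
Clinic D takes 40 to reach its cap of 40 — 25 left.
Give Clinic M 15 to hit its cap of 15 — 10 left.
Only 10 left; Clinic A takes them to reach 10.

10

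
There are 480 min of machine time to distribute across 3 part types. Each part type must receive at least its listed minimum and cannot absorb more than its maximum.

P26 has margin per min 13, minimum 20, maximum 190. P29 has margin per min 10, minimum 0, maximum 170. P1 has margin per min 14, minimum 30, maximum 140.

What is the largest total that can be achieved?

Meeting every minimum uses 20+0+30 = 50 min, leaving 430.
Order the part types by margin per min: P1 14 > P26 13 > P29 10.
Give P1 110 more to hit its cap of 140 ; 320 left.
P26 takes 170 more to reach its cap of 190 ; 150 left.
Only 150 left; P29 takes them to reach 150.
Total = 13×190 + 10×150 + 14×140 = 5930.

5930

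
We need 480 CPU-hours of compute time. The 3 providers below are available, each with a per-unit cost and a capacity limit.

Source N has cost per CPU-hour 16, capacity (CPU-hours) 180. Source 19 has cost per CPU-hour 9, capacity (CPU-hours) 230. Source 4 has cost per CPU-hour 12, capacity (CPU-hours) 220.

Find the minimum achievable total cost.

5190

Use providers in increasing cost order.
Take 230 from Source 19 at 9 ; need 250 more.
Take 220 from Source 4 at 12 ; need 30 more.
Take 30 from Source N at 16 to finish.
Cost = 230×9 + 220×12 + 30×16 = 5190.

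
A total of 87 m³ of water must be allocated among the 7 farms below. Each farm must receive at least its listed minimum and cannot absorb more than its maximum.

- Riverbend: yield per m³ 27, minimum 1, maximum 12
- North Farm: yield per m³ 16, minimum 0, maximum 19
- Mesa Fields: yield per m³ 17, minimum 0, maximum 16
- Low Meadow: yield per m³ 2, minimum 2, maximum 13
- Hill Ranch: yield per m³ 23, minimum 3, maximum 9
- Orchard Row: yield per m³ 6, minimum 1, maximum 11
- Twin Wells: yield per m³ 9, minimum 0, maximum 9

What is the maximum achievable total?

1276

Meeting every minimum uses 1+0+0+2+3+1+0 = 7 m³, leaving 80.
Order the farms by yield per m³: Riverbend 27 > Hill Ranch 23 > Mesa Fields 17 > North Farm 16 > Twin Wells 9 > Orchard Row 6 > Low Meadow 2.
Give Riverbend 11 more to hit its cap of 12 → 69 left.
Hill Ranch takes 6 more to reach its cap of 9 → 63 left.
Mesa Fields takes 16 more to reach its cap of 16 → 47 left.
North Farm takes 19 more to reach its cap of 19 → 28 left.
Give Twin Wells 9 more to hit its cap of 9 → 19 left.
Give Orchard Row 10 more to hit its cap of 11 → 9 left.
Low Meadow has room for 11 more but only 9 remain, so it gets 11.
Total = 27×12 + 16×19 + 17×16 + 2×11 + 23×9 + 6×11 + 9×9 = 1276.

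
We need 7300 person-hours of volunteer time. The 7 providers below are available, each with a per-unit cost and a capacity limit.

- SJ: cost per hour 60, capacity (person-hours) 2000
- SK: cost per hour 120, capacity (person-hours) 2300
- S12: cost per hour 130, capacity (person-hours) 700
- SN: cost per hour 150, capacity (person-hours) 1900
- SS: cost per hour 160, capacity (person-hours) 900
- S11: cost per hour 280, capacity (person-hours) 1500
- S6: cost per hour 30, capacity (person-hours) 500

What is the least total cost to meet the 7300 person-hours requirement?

Use providers in increasing cost order.
Take 500 from S6 at 30 ; need 6800 more.
SJ at 60: take all 2000 person-hours ; 4800 still needed.
Take 2300 from SK at 120 ; need 2500 more.
Take 700 from S12 at 130 ; need 1800 more.
Take 1800 from SN at 150 to finish.
SS, S11: unused.
Cost = 500×30 + 2000×60 + 2300×120 + 700×130 + 1800×150 = 772000.

772000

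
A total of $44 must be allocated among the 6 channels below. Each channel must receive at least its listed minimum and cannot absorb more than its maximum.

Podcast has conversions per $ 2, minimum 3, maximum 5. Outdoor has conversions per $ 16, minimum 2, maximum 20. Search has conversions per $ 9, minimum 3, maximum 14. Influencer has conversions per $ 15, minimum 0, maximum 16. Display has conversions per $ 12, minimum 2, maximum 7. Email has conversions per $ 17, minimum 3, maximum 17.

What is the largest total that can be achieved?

Meeting every minimum uses 3+2+3+0+2+3 = 13 $, leaving 31.
Order the channels by conversions per $: Email 17 > Outdoor 16 > Influencer 15 > Display 12 > Search 9 > Podcast 2.
Email takes 14 more to reach its cap of 17 → 17 left.
Outdoor has room for 18 more but only 17 remain, so it gets 19.
Total = 2×3 + 16×19 + 9×3 + 12×2 + 17×17 = 650.

650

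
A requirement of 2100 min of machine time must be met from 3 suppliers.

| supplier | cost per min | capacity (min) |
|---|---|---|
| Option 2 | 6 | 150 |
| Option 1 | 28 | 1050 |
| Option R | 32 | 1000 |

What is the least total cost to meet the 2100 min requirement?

59100

Cheapest first:
Option 2 at 6: take all 150 min — 1950 still needed.
Option 1 (28): use full 1050 — 900 min to go.
Take 900 from Option R at 32 to finish.
Cost = 150×6 + 1050×28 + 900×32 = 59100.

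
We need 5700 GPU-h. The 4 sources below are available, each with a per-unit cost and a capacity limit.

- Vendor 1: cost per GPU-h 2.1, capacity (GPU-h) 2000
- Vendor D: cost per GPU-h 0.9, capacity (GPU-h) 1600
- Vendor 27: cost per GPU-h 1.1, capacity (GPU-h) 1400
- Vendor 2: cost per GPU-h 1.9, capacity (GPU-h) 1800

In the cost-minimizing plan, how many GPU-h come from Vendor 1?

Cheapest first:
Take 1600 from Vendor D at 0.9 — need 4100 more.
Take 1400 from Vendor 27 at 1.1 — need 2700 more.
Vendor 2 at 1.9: take all 1800 GPU-h — 900 still needed.
Take 900 from Vendor 1 at 2.1 to finish.

900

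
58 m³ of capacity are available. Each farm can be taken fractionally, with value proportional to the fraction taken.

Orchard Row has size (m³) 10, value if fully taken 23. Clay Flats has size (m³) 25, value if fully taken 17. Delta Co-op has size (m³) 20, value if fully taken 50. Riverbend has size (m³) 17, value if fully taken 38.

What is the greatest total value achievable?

Rank by value-to-size ratio: Delta Co-op 50/20≈2.5, Orchard Row 23/10≈2.3, Riverbend 38/17≈2.24, Clay Flats 17/25≈0.68.
All 20 m³ of Delta Co-op fit (value 50) → 38 remain.
All 10 m³ of Orchard Row fit (value 23) → 28 remain.
All 17 m³ of Riverbend fit (value 38) → 11 remain.
Only 11 m³ remain; take 11/25 of Clay Flats for value 17×11/25 = 7.48.
Total value = 118.48.

118.48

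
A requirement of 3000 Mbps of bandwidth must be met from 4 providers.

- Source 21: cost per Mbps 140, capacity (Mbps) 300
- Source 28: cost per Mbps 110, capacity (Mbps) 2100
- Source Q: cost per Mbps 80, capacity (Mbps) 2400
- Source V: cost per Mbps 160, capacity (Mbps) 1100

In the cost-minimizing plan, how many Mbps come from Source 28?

Fill from the cheapest provider first.
Take 2400 from Source Q at 80 → need 600 more.
Take 600 from Source 28 at 110 to finish.
Source 21, Source V: unused.

600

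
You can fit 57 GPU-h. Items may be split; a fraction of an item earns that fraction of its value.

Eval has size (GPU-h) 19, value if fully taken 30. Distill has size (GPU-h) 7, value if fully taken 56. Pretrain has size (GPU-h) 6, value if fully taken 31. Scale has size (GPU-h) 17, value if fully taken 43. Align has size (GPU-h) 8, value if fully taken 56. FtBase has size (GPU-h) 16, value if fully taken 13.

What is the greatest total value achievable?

Sort by value density: Distill 56/7≈8, Align 56/8≈7, Pretrain 31/6≈5.17, Scale 43/17≈2.53, Eval 30/19≈1.58, FtBase 13/16≈0.812.
Take all of Distill (7 GPU-h, value 56) — 50 GPU-h left.
All 8 GPU-h of Align fit (value 56) — 42 remain.
Take all of Pretrain (6 GPU-h, value 31) — 36 GPU-h left.
Scale: take in full, 17 GPU-h for value 43 — 19 left.
All 19 GPU-h of Eval fit (value 30) — 0 remain.
Total value = 216.

216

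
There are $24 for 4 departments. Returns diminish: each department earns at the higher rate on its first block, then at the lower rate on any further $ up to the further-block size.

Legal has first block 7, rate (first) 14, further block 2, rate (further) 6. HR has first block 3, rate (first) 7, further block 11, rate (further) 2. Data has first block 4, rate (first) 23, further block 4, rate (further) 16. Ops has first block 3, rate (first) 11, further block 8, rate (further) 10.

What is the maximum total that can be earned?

347

Treat each block as its own option and order by rate: Data/tier1 23 > Data/tier2 16 > Legal/tier1 14 > Ops/tier1 11 > Ops/tier2 10 > HR/tier1 7 > Legal/tier2 6 > HR/tier2 2.
Fill Data tier1 block (4 at 23) — 20 left.
Data/tier2 (16): +4 — 16 left.
Fill Legal tier1 block (7 at 14) — 9 left.
Fill Ops tier1 block (3 at 11) — 6 left.
Ops/tier2: +6 of 8 at 10; pool empty.
Total = 23×4 + 16×4 + 14×7 + 11×3 + 10×6 = 347.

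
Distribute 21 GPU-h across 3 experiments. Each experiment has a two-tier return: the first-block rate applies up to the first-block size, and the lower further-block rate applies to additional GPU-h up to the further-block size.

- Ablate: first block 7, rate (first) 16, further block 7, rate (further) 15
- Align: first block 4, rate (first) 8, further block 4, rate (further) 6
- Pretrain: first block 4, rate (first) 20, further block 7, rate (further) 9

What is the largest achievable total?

Rank every tier by rate: Pretrain/T1 20 > Ablate/T1 16 > Ablate/T2 15 > Pretrain/T2 9 > Align/T1 8 > Align/T2 6.
Pretrain/T1 (20): +4 ; 17 left.
Fill Ablate T1 block (7 at 16) ; 10 left.
Fill Ablate T2 block (7 at 15) ; 3 left.
Pretrain/T2: +3 of 7 at 9; pool empty.
Total = 20×4 + 16×7 + 15×7 + 9×3 = 324.

324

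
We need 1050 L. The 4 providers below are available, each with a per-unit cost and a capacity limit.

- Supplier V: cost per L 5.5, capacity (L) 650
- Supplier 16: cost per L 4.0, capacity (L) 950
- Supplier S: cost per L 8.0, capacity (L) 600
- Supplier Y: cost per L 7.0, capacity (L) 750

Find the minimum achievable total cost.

4350

Use providers in increasing cost order.
Supplier 16 (4.0): use full 950 → 100 L to go.
Take 100 from Supplier V at 5.5 to finish.
Supplier Y, Supplier S: unused.
Cost = 950×4.0 + 100×5.5 = 4350.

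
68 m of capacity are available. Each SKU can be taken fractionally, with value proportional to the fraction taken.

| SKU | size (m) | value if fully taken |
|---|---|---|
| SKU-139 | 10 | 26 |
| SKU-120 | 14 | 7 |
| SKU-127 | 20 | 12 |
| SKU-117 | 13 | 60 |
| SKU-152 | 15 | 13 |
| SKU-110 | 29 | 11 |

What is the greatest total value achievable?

Sort by value density: SKU-117 60/13≈4.62, SKU-139 26/10≈2.6, SKU-152 13/15≈0.867, SKU-127 12/20≈0.6, SKU-120 7/14≈0.5, SKU-110 11/29≈0.379.
Take all of SKU-117 (13 m, value 60) → 55 m left.
All 10 m of SKU-139 fit (value 26) → 45 remain.
SKU-152: take in full, 15 m for value 13 → 30 left.
SKU-127: take in full, 20 m for value 12 → 10 left.
Only 10 m remain; take 10/14 of SKU-120 for value 7×10/14 = 5.
Total value = 116.

116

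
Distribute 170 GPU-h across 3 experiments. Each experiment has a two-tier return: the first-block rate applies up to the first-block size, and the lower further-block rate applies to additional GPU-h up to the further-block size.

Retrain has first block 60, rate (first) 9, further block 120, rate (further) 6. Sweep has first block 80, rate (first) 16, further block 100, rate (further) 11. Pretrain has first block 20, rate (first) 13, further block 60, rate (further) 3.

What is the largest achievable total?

2310

Treat each block as its own option and order by rate: Sweep/first 16 > Pretrain/first 13 > Sweep/second 11 > Retrain/first 9 > Retrain/second 6 > Pretrain/second 3.
Fill Sweep first block (80 at 16) — 90 left.
Fill Pretrain first block (20 at 13) — 70 left.
Sweep second at 11: only 70 left, fill 70.
Total = 16×80 + 13×20 + 11×70 = 2310.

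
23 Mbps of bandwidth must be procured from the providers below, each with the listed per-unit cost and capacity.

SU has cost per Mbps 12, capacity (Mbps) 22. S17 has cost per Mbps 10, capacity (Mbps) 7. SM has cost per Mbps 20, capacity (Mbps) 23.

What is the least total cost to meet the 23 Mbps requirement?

Use providers in increasing cost order.
Take 7 from S17 at 10 ; need 16 more.
SU at 12: take 16 of its 22 ; requirement met.
SM: unused.
Cost = 7×10 + 16×12 = 262.

262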